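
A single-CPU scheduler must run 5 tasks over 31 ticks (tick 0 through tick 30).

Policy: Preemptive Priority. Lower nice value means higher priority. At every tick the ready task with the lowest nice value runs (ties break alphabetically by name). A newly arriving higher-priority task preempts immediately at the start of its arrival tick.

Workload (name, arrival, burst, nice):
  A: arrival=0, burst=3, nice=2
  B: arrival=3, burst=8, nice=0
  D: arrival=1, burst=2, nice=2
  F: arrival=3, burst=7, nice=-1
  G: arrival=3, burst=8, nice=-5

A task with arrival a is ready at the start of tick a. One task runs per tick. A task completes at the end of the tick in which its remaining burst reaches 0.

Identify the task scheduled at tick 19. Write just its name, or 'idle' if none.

running at tick 19 = B

t=0: ready={A} → run A
t=1: ready={A,D} → run A
t=2: ready={A,D} → run A
t=3: ready={B,D,F,G} → run G
t=4: ready={B,D,F,G} → run G
t=5: ready={B,D,F,G} → run G
t=6: ready={B,D,F,G} → run G
t=7: ready={B,D,F,G} → run G
t=8: ready={B,D,F,G} → run G
t=9: ready={B,D,F,G} → run G
t=10: ready={B,D,F,G} → run G
t=11: ready={B,D,F} → run F
t=12: ready={B,D,F} → run F
t=13: ready={B,D,F} → run F
t=14: ready={B,D,F} → run F
t=15: ready={B,D,F} → run F
t=16: ready={B,D,F} → run F
t=17: ready={B,D,F} → run F
t=18: ready={B,D} → run B
t=19: ready={B,D} → run B
t=20: ready={B,D} → run B
t=21: ready={B,D} → run B
t=22: ready={B,D} → run B
t=23: ready={B,D} → run B
t=24: ready={B,D} → run B
t=25: ready={B,D} → run B
t=26: ready={D} → run D
t=27: ready={D} → run D
t=28: (idle)
t=29: (idle)
t=30: (idle)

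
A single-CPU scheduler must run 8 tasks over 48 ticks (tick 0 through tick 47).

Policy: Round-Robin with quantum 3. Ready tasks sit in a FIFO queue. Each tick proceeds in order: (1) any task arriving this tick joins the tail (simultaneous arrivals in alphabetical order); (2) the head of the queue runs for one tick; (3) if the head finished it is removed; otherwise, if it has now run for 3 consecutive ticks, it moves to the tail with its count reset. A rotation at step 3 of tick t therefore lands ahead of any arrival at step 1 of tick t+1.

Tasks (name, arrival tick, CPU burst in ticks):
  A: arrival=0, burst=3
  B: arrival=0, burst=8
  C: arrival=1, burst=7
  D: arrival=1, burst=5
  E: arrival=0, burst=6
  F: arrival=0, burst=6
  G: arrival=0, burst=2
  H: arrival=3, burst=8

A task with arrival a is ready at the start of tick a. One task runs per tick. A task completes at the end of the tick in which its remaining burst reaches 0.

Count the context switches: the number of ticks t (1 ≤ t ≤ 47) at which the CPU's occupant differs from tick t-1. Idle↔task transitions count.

context switches = 17

t=0: queue=[A,B,E,F,G] q_used=0 → run A
t=1: queue=[A,B,E,F,G,C,D] q_used=1 → run A
t=2: queue=[A,B,E,F,G,C,D] q_used=2 → run A
t=3: queue=[B,E,F,G,C,D,H] q_used=0 → run B
t=4: queue=[B,E,F,G,C,D,H] q_used=1 → run B
t=5: queue=[B,E,F,G,C,D,H] q_used=2 → run B
t=6: queue=[E,F,G,C,D,H,B] q_used=0 → run E
t=7: queue=[E,F,G,C,D,H,B] q_used=1 → run E
t=8: queue=[E,F,G,C,D,H,B] q_used=2 → run E
t=9: queue=[F,G,C,D,H,B,E] q_used=0 → run F
t=10: queue=[F,G,C,D,H,B,E] q_used=1 → run F
t=11: queue=[F,G,C,D,H,B,E] q_used=2 → run F
t=12: queue=[G,C,D,H,B,E,F] q_used=0 → run G
t=13: queue=[G,C,D,H,B,E,F] q_used=1 → run G
t=14: queue=[C,D,H,B,E,F] q_used=0 → run C
t=15: queue=[C,D,H,B,E,F] q_used=1 → run C
t=16: queue=[C,D,H,B,E,F] q_used=2 → run C
t=17: queue=[D,H,B,E,F,C] q_used=0 → run D
t=18: queue=[D,H,B,E,F,C] q_used=1 → run D
t=19: queue=[D,H,B,E,F,C] q_used=2 → run D
t=20: queue=[H,B,E,F,C,D] q_used=0 → run H
t=21: queue=[H,B,E,F,C,D] q_used=1 → run H
t=22: queue=[H,B,E,F,C,D] q_used=2 → run H
t=23: queue=[B,E,F,C,D,H] q_used=0 → run B
t=24: queue=[B,E,F,C,D,H] q_used=1 → run B
t=25: queue=[B,E,F,C,D,H] q_used=2 → run B
t=26: queue=[E,F,C,D,H,B] q_used=0 → run E
t=27: queue=[E,F,C,D,H,B] q_used=1 → run E
t=28: queue=[E,F,C,D,H,B] q_used=2 → run E
t=29: queue=[F,C,D,H,B] q_used=0 → run F
t=30: queue=[F,C,D,H,B] q_used=1 → run F
t=31: queue=[F,C,D,H,B] q_used=2 → run F
t=32: queue=[C,D,H,B] q_used=0 → run C
t=33: queue=[C,D,H,B] q_used=1 → run C
t=34: queue=[C,D,H,B] q_used=2 → run C
t=35: queue=[D,H,B,C] q_used=0 → run D
t=36: queue=[D,H,B,C] q_used=1 → run D
t=37: queue=[H,B,C] q_used=0 → run H
t=38: queue=[H,B,C] q_used=1 → run H
t=39: queue=[H,B,C] q_used=2 → run H
t=40: queue=[B,C,H] q_used=0 → run B
t=41: queue=[B,C,H] q_used=1 → run B
t=42: queue=[C,H] q_used=0 → run C
t=43: queue=[H] q_used=0 → run H
t=44: queue=[H] q_used=1 → run H
t=45: (idle)
t=46: (idle)
t=47: (idle)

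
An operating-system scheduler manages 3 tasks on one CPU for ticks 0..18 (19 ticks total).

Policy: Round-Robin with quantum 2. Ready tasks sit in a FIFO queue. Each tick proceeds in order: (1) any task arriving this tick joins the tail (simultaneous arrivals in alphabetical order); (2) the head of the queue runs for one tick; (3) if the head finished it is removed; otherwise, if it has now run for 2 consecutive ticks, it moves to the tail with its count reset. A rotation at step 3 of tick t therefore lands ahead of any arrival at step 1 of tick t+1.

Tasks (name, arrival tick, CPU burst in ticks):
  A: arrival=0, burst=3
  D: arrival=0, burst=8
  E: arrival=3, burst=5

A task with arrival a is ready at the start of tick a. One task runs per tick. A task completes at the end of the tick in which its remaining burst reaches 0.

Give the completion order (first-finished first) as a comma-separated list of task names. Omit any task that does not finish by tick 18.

completion order = A, E, D

t=0: queue=[A,D] q_used=0 → run A
t=1: queue=[A,D] q_used=1 → run A
t=2: queue=[D,A] q_used=0 → run D
t=3: queue=[D,A,E] q_used=1 → run D
t=4: queue=[A,E,D] q_used=0 → run A
t=5: queue=[E,D] q_used=0 → run E
t=6: queue=[E,D] q_used=1 → run E
t=7: queue=[D,E] q_used=0 → run D
t=8: queue=[D,E] q_used=1 → run D
t=9: queue=[E,D] q_used=0 → run E
t=10: queue=[E,D] q_used=1 → run E
t=11: queue=[D,E] q_used=0 → run D
t=12: queue=[D,E] q_used=1 → run D
t=13: queue=[E,D] q_used=0 → run E
t=14: queue=[D] q_used=0 → run D
t=15: queue=[D] q_used=1 → run D
t=16: (idle)
t=17: (idle)
t=18: (idle)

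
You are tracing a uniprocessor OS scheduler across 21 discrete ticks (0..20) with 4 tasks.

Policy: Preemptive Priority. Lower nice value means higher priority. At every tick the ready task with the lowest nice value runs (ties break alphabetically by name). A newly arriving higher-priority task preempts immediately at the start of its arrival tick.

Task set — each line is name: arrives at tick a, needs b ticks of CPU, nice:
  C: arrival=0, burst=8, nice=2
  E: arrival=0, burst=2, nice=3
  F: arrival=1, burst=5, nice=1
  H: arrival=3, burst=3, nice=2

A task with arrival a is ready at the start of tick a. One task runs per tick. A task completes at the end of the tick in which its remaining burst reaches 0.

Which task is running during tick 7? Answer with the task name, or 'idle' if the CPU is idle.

t=0: ready={C,E} → run C
t=1: ready={C,E,F} → run F
t=2: ready={C,E,F} → run F
t=3: ready={C,E,F,H} → run F
t=4: ready={C,E,F,H} → run F
t=5: ready={C,E,F,H} → run F
t=6: ready={C,E,H} → run C
t=7: ready={C,E,H} → run C
t=8: ready={C,E,H} → run C
t=9: ready={C,E,H} → run C
t=10: ready={C,E,H} → run C
t=11: ready={C,E,H} → run C
t=12: ready={C,E,H} → run C
t=13: ready={E,H} → run H
t=14: ready={E,H} → run H
t=15: ready={E,H} → run H
t=16: ready={E} → run E
t=17: ready={E} → run E
t=18: (idle)
t=19: (idle)
t=20: (idle)

running at tick 7 = C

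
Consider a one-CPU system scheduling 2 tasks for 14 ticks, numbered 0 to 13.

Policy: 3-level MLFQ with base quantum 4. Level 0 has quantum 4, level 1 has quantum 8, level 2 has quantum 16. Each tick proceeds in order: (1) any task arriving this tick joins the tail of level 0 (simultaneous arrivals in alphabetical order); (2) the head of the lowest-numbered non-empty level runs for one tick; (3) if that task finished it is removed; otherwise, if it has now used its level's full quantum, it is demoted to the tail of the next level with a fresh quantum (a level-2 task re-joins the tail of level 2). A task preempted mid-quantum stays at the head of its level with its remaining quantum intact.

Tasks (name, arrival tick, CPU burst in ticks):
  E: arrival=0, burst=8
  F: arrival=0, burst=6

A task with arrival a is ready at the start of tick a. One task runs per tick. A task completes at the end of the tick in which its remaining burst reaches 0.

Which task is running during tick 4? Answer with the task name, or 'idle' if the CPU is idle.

running at tick 4 = F

t=0: L0/L1/L2 = EF/-/- → run E
t=1: L0/L1/L2 = EF/-/- → run E
t=2: L0/L1/L2 = EF/-/- → run E
t=3: L0/L1/L2 = EF/-/- → run E
t=4: L0/L1/L2 = F/E/- → run F
t=5: L0/L1/L2 = F/E/- → run F
t=6: L0/L1/L2 = F/E/- → run F
t=7: L0/L1/L2 = F/E/- → run F
t=8: L0/L1/L2 = -/EF/- → run E
t=9: L0/L1/L2 = -/EF/- → run E
t=10: L0/L1/L2 = -/EF/- → run E
t=11: L0/L1/L2 = -/EF/- → run E
t=12: L0/L1/L2 = -/F/- → run F
t=13: L0/L1/L2 = -/F/- → run F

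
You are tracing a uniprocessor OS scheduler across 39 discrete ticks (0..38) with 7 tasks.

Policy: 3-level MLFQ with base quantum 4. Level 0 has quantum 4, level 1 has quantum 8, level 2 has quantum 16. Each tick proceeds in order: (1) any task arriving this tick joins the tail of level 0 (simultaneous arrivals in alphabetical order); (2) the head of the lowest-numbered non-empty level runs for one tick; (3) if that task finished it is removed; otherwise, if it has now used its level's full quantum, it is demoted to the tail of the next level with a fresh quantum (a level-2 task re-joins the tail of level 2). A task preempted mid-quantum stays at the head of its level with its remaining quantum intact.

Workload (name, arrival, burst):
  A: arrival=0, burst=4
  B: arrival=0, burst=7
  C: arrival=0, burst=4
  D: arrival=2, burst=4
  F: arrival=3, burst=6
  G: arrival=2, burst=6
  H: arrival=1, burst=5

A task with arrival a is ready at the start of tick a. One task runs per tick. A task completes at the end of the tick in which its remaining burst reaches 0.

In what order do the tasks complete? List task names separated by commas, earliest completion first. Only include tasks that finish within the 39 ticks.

t=0: L0/L1/L2 = ABC/-/- → run A
t=1: L0/L1/L2 = ABCH/-/- → run A
t=2: L0/L1/L2 = ABCHDG/-/- → run A
t=3: L0/L1/L2 = ABCHDGF/-/- → run A
t=4: L0/L1/L2 = BCHDGF/-/- → run B
t=5: L0/L1/L2 = BCHDGF/-/- → run B
t=6: L0/L1/L2 = BCHDGF/-/- → run B
t=7: L0/L1/L2 = BCHDGF/-/- → run B
t=8: L0/L1/L2 = CHDGF/B/- → run C
t=9: L0/L1/L2 = CHDGF/B/- → run C
t=10: L0/L1/L2 = CHDGF/B/- → run C
t=11: L0/L1/L2 = CHDGF/B/- → run C
t=12: L0/L1/L2 = HDGF/B/- → run H
t=13: L0/L1/L2 = HDGF/B/- → run H
t=14: L0/L1/L2 = HDGF/B/- → run H
t=15: L0/L1/L2 = HDGF/B/- → run H
t=16: L0/L1/L2 = DGF/BH/- → run D
t=17: L0/L1/L2 = DGF/BH/- → run D
t=18: L0/L1/L2 = DGF/BH/- → run D
t=19: L0/L1/L2 = DGF/BH/- → run D
t=20: L0/L1/L2 = GF/BH/- → run G
t=21: L0/L1/L2 = GF/BH/- → run G
t=22: L0/L1/L2 = GF/BH/- → run G
t=23: L0/L1/L2 = GF/BH/- → run G
t=24: L0/L1/L2 = F/BHG/- → run F
t=25: L0/L1/L2 = F/BHG/- → run F
t=26: L0/L1/L2 = F/BHG/- → run F
t=27: L0/L1/L2 = F/BHG/- → run F
t=28: L0/L1/L2 = -/BHGF/- → run B
t=29: L0/L1/L2 = -/BHGF/- → run B
t=30: L0/L1/L2 = -/BHGF/- → run B
t=31: L0/L1/L2 = -/HGF/- → run H
t=32: L0/L1/L2 = -/GF/- → run G
t=33: L0/L1/L2 = -/GF/- → run G
t=34: L0/L1/L2 = -/F/- → run F
t=35: L0/L1/L2 = -/F/- → run F
t=36: (idle)
t=37: (idle)
t=38: (idle)

completion order = A, C, D, B, H, G, F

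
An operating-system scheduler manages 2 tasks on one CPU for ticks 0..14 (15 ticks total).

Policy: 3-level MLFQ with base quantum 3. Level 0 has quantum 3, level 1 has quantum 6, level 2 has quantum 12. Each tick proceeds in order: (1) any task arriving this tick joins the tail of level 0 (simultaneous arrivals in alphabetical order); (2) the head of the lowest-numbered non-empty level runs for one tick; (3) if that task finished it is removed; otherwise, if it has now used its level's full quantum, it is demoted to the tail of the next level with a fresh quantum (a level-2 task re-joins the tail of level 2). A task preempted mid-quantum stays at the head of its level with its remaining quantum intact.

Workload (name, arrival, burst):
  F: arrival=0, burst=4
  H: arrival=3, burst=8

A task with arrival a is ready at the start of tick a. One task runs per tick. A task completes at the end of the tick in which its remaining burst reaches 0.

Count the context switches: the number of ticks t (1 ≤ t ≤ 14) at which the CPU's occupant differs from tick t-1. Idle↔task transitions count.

t=0: L0/L1/L2 = F/-/- → run F
t=1: L0/L1/L2 = F/-/- → run F
t=2: L0/L1/L2 = F/-/- → run F
t=3: L0/L1/L2 = H/F/- → run H
t=4: L0/L1/L2 = H/F/- → run H
t=5: L0/L1/L2 = H/F/- → run H
t=6: L0/L1/L2 = -/FH/- → run F
t=7: L0/L1/L2 = -/H/- → run H
t=8: L0/L1/L2 = -/H/- → run H
t=9: L0/L1/L2 = -/H/- → run H
t=10: L0/L1/L2 = -/H/- → run H
t=11: L0/L1/L2 = -/H/- → run H
t=12: (idle)
t=13: (idle)
t=14: (idle)

context switches = 4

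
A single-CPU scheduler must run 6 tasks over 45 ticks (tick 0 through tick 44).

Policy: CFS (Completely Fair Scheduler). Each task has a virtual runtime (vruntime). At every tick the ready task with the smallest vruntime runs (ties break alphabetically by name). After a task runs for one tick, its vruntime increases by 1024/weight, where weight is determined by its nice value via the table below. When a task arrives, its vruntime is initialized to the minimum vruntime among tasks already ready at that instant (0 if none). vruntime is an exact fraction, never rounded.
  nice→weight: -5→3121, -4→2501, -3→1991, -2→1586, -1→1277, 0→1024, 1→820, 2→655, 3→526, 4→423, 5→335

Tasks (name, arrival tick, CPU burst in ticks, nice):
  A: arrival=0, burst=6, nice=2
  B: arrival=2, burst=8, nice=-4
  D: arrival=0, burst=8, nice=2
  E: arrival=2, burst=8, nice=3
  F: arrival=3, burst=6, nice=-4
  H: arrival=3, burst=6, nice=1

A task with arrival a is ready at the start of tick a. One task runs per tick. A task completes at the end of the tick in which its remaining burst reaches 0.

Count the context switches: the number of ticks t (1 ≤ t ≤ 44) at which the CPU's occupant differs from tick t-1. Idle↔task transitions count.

t=0: vr[A=0 D=0] → run A
t=1: vr[A=1024/655 D=0] → run D
t=2: vr[A=1024/655 B=1024/655 D=1024/655 E=1024/655] → run A
t=3: vr[A=2048/655 B=1024/655 D=1024/655 E=1024/655 F=1024/655 H=1024/655] → run B
t=4: vr[A=2048/655 B=3231744/1638155 D=1024/655 E=1024/655 F=1024/655 H=1024/655] → run D
t=5: vr[A=2048/655 B=3231744/1638155 D=2048/655 E=1024/655 F=1024/655 H=1024/655] → run E
t=6: vr[A=2048/655 B=3231744/1638155 D=2048/655 E=604672/172265 F=1024/655 H=1024/655] → run F
t=7: vr[A=2048/655 B=3231744/1638155 D=2048/655 E=604672/172265 F=3231744/1638155 H=1024/655] → run H
t=8: vr[A=2048/655 B=3231744/1638155 D=2048/655 E=604672/172265 F=3231744/1638155 H=15104/5371] → run B
t=9: vr[A=2048/655 B=3902464/1638155 D=2048/655 E=604672/172265 F=3231744/1638155 H=15104/5371] → run F
t=10: vr[A=2048/655 B=3902464/1638155 D=2048/655 E=604672/172265 F=3902464/1638155 H=15104/5371] → run B
t=11: vr[A=2048/655 B=4573184/1638155 D=2048/655 E=604672/172265 F=3902464/1638155 H=15104/5371] → run F
t=12: vr[A=2048/655 B=4573184/1638155 D=2048/655 E=604672/172265 F=4573184/1638155 H=15104/5371] → run B
t=13: vr[A=2048/655 B=5243904/1638155 D=2048/655 E=604672/172265 F=4573184/1638155 H=15104/5371] → run F
t=14: vr[A=2048/655 B=5243904/1638155 D=2048/655 E=604672/172265 F=5243904/1638155 H=15104/5371] → run H
t=15: vr[A=2048/655 B=5243904/1638155 D=2048/655 E=604672/172265 F=5243904/1638155 H=109056/26855] → run A
t=16: vr[A=3072/655 B=5243904/1638155 D=2048/655 E=604672/172265 F=5243904/1638155 H=109056/26855] → run D
t=17: vr[A=3072/655 B=5243904/1638155 D=3072/655 E=604672/172265 F=5243904/1638155 H=109056/26855] → run B
t=18: vr[A=3072/655 B=5914624/1638155 D=3072/655 E=604672/172265 F=5243904/1638155 H=109056/26855] → run F
t=19: vr[A=3072/655 B=5914624/1638155 D=3072/655 E=604672/172265 F=5914624/1638155 H=109056/26855] → run E
t=20: vr[A=3072/655 B=5914624/1638155 D=3072/655 E=940032/172265 F=5914624/1638155 H=109056/26855] → run B
t=21: vr[A=3072/655 B=6585344/1638155 D=3072/655 E=940032/172265 F=5914624/1638155 H=109056/26855] → run F
t=22: vr[A=3072/655 B=6585344/1638155 D=3072/655 E=940032/172265 H=109056/26855] → run B
t=23: vr[A=3072/655 B=7256064/1638155 D=3072/655 E=940032/172265 H=109056/26855] → run H
t=24: vr[A=3072/655 B=7256064/1638155 D=3072/655 E=940032/172265 H=142592/26855] → run B
t=25: vr[A=3072/655 D=3072/655 E=940032/172265 H=142592/26855] → run A
t=26: vr[A=4096/655 D=3072/655 E=940032/172265 H=142592/26855] → run D
t=27: vr[A=4096/655 D=4096/655 E=940032/172265 H=142592/26855] → run H
t=28: vr[A=4096/655 D=4096/655 E=940032/172265 H=176128/26855] → run E
t=29: vr[A=4096/655 D=4096/655 E=1275392/172265 H=176128/26855] → run A
t=30: vr[A=1024/131 D=4096/655 E=1275392/172265 H=176128/26855] → run D
t=31: vr[A=1024/131 D=1024/131 E=1275392/172265 H=176128/26855] → run H
t=32: vr[A=1024/131 D=1024/131 E=1275392/172265 H=209664/26855] → run E
t=33: vr[A=1024/131 D=1024/131 E=1610752/172265 H=209664/26855] → run H
t=34: vr[A=1024/131 D=1024/131 E=1610752/172265] → run A
t=35: vr[D=1024/131 E=1610752/172265] → run D
t=36: vr[D=6144/655 E=1610752/172265] → run E
t=37: vr[D=6144/655 E=1946112/172265] → run D
t=38: vr[D=7168/655 E=1946112/172265] → run D
t=39: vr[E=1946112/172265] → run E
t=40: vr[E=2281472/172265] → run E
t=41: vr[E=2616832/172265] → run E
t=42: (idle)
t=43: (idle)
t=44: (idle)

context switches = 39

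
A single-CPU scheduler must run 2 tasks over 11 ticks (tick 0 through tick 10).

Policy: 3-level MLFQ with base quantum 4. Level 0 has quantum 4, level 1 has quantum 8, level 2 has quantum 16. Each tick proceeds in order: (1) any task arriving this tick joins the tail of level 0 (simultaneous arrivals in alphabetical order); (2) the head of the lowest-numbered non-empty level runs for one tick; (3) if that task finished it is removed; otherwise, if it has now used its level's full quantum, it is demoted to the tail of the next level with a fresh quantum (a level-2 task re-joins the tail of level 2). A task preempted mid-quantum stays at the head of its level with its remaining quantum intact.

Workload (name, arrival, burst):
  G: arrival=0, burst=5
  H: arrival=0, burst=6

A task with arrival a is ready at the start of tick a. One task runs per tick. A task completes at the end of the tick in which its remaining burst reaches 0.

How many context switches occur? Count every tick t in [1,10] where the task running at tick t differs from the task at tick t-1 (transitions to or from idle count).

t=0: L0/L1/L2 = GH/-/- → run G
t=1: L0/L1/L2 = GH/-/- → run G
t=2: L0/L1/L2 = GH/-/- → run G
t=3: L0/L1/L2 = GH/-/- → run G
t=4: L0/L1/L2 = H/G/- → run H
t=5: L0/L1/L2 = H/G/- → run H
t=6: L0/L1/L2 = H/G/- → run H
t=7: L0/L1/L2 = H/G/- → run H
t=8: L0/L1/L2 = -/GH/- → run G
t=9: L0/L1/L2 = -/H/- → run H
t=10: L0/L1/L2 = -/H/- → run H

context switches = 3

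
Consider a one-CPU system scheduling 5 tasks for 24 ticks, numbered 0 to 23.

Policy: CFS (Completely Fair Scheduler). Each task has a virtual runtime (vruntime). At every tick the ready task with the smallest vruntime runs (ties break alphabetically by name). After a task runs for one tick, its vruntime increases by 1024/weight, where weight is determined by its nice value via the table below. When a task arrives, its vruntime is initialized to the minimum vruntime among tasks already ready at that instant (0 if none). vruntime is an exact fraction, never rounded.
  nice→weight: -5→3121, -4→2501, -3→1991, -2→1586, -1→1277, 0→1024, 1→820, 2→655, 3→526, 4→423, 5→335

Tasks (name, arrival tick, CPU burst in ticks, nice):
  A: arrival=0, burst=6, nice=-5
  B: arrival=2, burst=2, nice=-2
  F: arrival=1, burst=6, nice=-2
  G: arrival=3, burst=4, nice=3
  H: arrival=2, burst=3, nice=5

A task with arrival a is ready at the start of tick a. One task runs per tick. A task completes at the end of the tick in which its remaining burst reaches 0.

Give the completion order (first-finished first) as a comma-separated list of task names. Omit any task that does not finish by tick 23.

t=0: vr[A=0] → run A
t=1: vr[A=1024/3121 F=1024/3121] → run A
t=2: vr[A=2048/3121 B=1024/3121 F=1024/3121 H=1024/3121] → run B
t=3: vr[A=2048/3121 B=2409984/2474953 F=1024/3121 G=1024/3121 H=1024/3121] → run F
t=4: vr[A=2048/3121 B=2409984/2474953 F=2409984/2474953 G=1024/3121 H=1024/3121] → run G
t=5: vr[A=2048/3121 B=2409984/2474953 F=2409984/2474953 G=1867264/820823 H=1024/3121] → run H
t=6: vr[A=2048/3121 B=2409984/2474953 F=2409984/2474953 G=1867264/820823 H=3538944/1045535] → run A
t=7: vr[A=3072/3121 B=2409984/2474953 F=2409984/2474953 G=1867264/820823 H=3538944/1045535] → run B
t=8: vr[A=3072/3121 F=2409984/2474953 G=1867264/820823 H=3538944/1045535] → run F
t=9: vr[A=3072/3121 F=4007936/2474953 G=1867264/820823 H=3538944/1045535] → run A
t=10: vr[A=4096/3121 F=4007936/2474953 G=1867264/820823 H=3538944/1045535] → run A
t=11: vr[A=5120/3121 F=4007936/2474953 G=1867264/820823 H=3538944/1045535] → run F
t=12: vr[A=5120/3121 F=5605888/2474953 G=1867264/820823 H=3538944/1045535] → run A
t=13: vr[F=5605888/2474953 G=1867264/820823 H=3538944/1045535] → run F
t=14: vr[F=7203840/2474953 G=1867264/820823 H=3538944/1045535] → run G
t=15: vr[F=7203840/2474953 G=3465216/820823 H=3538944/1045535] → run F
t=16: vr[F=8801792/2474953 G=3465216/820823 H=3538944/1045535] → run H
t=17: vr[F=8801792/2474953 G=3465216/820823 H=6734848/1045535] → run F
t=18: vr[G=3465216/820823 H=6734848/1045535] → run G
t=19: vr[G=5063168/820823 H=6734848/1045535] → run G
t=20: vr[H=6734848/1045535] → run H
t=21: (idle)
t=22: (idle)
t=23: (idle)

completion order = B, A, F, G, H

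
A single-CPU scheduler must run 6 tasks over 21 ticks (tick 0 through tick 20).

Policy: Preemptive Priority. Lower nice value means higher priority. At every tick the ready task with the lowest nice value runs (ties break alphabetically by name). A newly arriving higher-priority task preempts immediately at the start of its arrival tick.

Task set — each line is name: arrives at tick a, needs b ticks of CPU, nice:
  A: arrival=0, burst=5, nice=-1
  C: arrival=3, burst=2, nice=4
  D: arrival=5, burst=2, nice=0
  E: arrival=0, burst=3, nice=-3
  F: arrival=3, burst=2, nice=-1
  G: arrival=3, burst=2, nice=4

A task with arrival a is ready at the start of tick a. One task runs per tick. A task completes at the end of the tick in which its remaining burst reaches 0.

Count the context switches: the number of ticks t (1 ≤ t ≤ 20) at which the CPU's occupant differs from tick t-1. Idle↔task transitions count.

t=0: ready={A,E} → run E
t=1: ready={A,E} → run E
t=2: ready={A,E} → run E
t=3: ready={A,C,F,G} → run A
t=4: ready={A,C,F,G} → run A
t=5: ready={A,C,D,F,G} → run A
t=6: ready={A,C,D,F,G} → run A
t=7: ready={A,C,D,F,G} → run A
t=8: ready={C,D,F,G} → run F
t=9: ready={C,D,F,G} → run F
t=10: ready={C,D,G} → run D
t=11: ready={C,D,G} → run D
t=12: ready={C,G} → run C
t=13: ready={C,G} → run C
t=14: ready={G} → run G
t=15: ready={G} → run G
t=16: (idle)
t=17: (idle)
t=18: (idle)
t=19: (idle)
t=20: (idle)

context switches = 6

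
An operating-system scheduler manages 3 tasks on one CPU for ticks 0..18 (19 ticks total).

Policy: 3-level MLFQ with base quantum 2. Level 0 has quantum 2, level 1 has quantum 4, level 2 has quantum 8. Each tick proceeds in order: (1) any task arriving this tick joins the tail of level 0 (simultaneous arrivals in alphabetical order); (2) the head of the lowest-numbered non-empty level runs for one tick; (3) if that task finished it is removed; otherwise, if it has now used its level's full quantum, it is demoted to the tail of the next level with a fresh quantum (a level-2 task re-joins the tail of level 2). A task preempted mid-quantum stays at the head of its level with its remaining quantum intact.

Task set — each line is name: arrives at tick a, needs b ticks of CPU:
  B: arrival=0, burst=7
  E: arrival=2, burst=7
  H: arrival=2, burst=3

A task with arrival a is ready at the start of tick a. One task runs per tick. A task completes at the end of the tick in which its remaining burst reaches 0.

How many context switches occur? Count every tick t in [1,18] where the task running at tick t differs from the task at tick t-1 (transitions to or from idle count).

context switches = 8

t=0: L0/L1/L2 = B/-/- → run B
t=1: L0/L1/L2 = B/-/- → run B
t=2: L0/L1/L2 = EH/B/- → run E
t=3: L0/L1/L2 = EH/B/- → run E
t=4: L0/L1/L2 = H/BE/- → run H
t=5: L0/L1/L2 = H/BE/- → run H
t=6: L0/L1/L2 = -/BEH/- → run B
t=7: L0/L1/L2 = -/BEH/- → run B
t=8: L0/L1/L2 = -/BEH/- → run B
t=9: L0/L1/L2 = -/BEH/- → run B
t=10: L0/L1/L2 = -/EH/B → run E
t=11: L0/L1/L2 = -/EH/B → run E
t=12: L0/L1/L2 = -/EH/B → run E
t=13: L0/L1/L2 = -/EH/B → run E
t=14: L0/L1/L2 = -/H/BE → run H
t=15: L0/L1/L2 = -/-/BE → run B
t=16: L0/L1/L2 = -/-/E → run E
t=17: (idle)
t=18: (idle)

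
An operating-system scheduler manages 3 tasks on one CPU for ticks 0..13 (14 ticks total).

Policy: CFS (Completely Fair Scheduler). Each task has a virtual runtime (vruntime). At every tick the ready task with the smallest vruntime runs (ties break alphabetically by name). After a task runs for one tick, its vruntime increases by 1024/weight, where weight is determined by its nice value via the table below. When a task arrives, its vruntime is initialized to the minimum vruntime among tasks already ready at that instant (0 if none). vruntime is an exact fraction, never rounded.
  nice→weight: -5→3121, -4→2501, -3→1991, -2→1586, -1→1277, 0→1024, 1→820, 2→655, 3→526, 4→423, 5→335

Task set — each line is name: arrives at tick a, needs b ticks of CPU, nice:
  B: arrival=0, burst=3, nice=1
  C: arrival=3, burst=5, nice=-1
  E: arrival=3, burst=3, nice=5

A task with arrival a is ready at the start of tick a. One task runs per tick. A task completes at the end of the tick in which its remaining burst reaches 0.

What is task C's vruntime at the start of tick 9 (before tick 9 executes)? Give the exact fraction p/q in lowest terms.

vruntime(C, start of tick 9) = 4096/1277

t=0: vr[B=0] → run B
t=1: vr[B=256/205] → run B
t=2: vr[B=512/205] → run B
t=3: vr[C=0 E=0] → run C
t=4: vr[C=1024/1277 E=0] → run E
t=5: vr[C=1024/1277 E=1024/335] → run C
t=6: vr[C=2048/1277 E=1024/335] → run C
t=7: vr[C=3072/1277 E=1024/335] → run C
t=8: vr[C=4096/1277 E=1024/335] → run E
t=9: vr[C=4096/1277 E=2048/335] → run C
t=10: vr[E=2048/335] → run E
t=11: (idle)
t=12: (idle)
t=13: (idle)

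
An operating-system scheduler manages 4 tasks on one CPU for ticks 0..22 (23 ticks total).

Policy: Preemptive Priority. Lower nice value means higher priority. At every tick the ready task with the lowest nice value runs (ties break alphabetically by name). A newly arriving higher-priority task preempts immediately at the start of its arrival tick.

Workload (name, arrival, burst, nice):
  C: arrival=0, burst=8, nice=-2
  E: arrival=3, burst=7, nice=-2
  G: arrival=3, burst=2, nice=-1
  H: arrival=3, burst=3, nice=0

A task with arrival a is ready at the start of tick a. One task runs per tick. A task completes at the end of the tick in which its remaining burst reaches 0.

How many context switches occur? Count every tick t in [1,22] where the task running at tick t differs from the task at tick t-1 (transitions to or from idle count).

context switches = 4

t=0: ready={C} → run C
t=1: ready={C} → run C
t=2: ready={C} → run C
t=3: ready={C,E,G,H} → run C
t=4: ready={C,E,G,H} → run C
t=5: ready={C,E,G,H} → run C
t=6: ready={C,E,G,H} → run C
t=7: ready={C,E,G,H} → run C
t=8: ready={E,G,H} → run E
t=9: ready={E,G,H} → run E
t=10: ready={E,G,H} → run E
t=11: ready={E,G,H} → run E
t=12: ready={E,G,H} → run E
t=13: ready={E,G,H} → run E
t=14: ready={E,G,H} → run E
t=15: ready={G,H} → run G
t=16: ready={G,H} → run G
t=17: ready={H} → run H
t=18: ready={H} → run H
t=19: ready={H} → run H
t=20: (idle)
t=21: (idle)
t=22: (idle)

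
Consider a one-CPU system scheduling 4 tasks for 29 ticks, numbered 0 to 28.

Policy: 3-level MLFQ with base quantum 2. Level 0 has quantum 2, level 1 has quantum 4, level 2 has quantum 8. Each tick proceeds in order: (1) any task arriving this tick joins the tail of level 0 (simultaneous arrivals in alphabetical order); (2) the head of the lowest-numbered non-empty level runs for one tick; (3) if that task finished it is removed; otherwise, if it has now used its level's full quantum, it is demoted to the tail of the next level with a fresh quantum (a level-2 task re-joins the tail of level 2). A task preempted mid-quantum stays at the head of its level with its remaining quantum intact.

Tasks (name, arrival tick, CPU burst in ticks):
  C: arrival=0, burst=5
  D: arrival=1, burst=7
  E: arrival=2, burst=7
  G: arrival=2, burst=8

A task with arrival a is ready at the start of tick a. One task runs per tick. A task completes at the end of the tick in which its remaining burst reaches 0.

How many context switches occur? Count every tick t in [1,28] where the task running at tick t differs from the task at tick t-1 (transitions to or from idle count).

context switches = 11

t=0: L0/L1/L2 = C/-/- → run C
t=1: L0/L1/L2 = CD/-/- → run C
t=2: L0/L1/L2 = DEG/C/- → run D
t=3: L0/L1/L2 = DEG/C/- → run D
t=4: L0/L1/L2 = EG/CD/- → run E
t=5: L0/L1/L2 = EG/CD/- → run E
t=6: L0/L1/L2 = G/CDE/- → run G
t=7: L0/L1/L2 = G/CDE/- → run G
t=8: L0/L1/L2 = -/CDEG/- → run C
t=9: L0/L1/L2 = -/CDEG/- → run C
t=10: L0/L1/L2 = -/CDEG/- → run C
t=11: L0/L1/L2 = -/DEG/- → run D
t=12: L0/L1/L2 = -/DEG/- → run D
t=13: L0/L1/L2 = -/DEG/- → run D
t=14: L0/L1/L2 = -/DEG/- → run D
t=15: L0/L1/L2 = -/EG/D → run E
t=16: L0/L1/L2 = -/EG/D → run E
t=17: L0/L1/L2 = -/EG/D → run E
t=18: L0/L1/L2 = -/EG/D → run E
t=19: L0/L1/L2 = -/G/DE → run G
t=20: L0/L1/L2 = -/G/DE → run G
t=21: L0/L1/L2 = -/G/DE → run G
t=22: L0/L1/L2 = -/G/DE → run G
t=23: L0/L1/L2 = -/-/DEG → run D
t=24: L0/L1/L2 = -/-/EG → run E
t=25: L0/L1/L2 = -/-/G → run G
t=26: L0/L1/L2 = -/-/G → run G
t=27: (idle)
t=28: (idle)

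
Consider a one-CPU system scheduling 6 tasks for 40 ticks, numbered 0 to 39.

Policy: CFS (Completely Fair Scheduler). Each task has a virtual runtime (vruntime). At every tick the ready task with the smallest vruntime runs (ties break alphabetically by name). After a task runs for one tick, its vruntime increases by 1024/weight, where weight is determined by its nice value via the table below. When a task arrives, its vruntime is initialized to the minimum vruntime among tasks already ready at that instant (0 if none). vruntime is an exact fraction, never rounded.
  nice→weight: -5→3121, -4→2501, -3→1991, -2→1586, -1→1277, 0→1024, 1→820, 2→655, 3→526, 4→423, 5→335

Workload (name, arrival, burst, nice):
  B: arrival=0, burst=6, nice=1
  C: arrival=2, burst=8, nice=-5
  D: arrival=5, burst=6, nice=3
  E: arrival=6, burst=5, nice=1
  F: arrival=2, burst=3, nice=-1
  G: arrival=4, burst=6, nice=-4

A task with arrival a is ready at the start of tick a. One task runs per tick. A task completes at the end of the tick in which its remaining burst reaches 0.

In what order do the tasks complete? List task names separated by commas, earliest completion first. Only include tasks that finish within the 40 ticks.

completion order = F, G, C, B, E, D

t=0: vr[B=0] → run B
t=1: vr[B=256/205] → run B
t=2: vr[B=512/205 C=512/205 F=512/205] → run B
t=3: vr[B=768/205 C=512/205 F=512/205] → run C
t=4: vr[B=768/205 C=1807872/639805 F=512/205 G=512/205] → run F
t=5: vr[B=768/205 C=1807872/639805 D=512/205 F=863744/261785 G=512/205] → run D
t=6: vr[B=768/205 C=1807872/639805 D=239616/53915 E=512/205 F=863744/261785 G=512/205] → run E
t=7: vr[B=768/205 C=1807872/639805 D=239616/53915 E=768/205 F=863744/261785 G=512/205] → run G
t=8: vr[B=768/205 C=1807872/639805 D=239616/53915 E=768/205 F=863744/261785 G=36352/12505] → run C
t=9: vr[B=768/205 C=2017792/639805 D=239616/53915 E=768/205 F=863744/261785 G=36352/12505] → run G
t=10: vr[B=768/205 C=2017792/639805 D=239616/53915 E=768/205 F=863744/261785 G=41472/12505] → run C
t=11: vr[B=768/205 C=2227712/639805 D=239616/53915 E=768/205 F=863744/261785 G=41472/12505] → run F
t=12: vr[B=768/205 C=2227712/639805 D=239616/53915 E=768/205 F=1073664/261785 G=41472/12505] → run G
t=13: vr[B=768/205 C=2227712/639805 D=239616/53915 E=768/205 F=1073664/261785 G=46592/12505] → run C
t=14: vr[B=768/205 C=2437632/639805 D=239616/53915 E=768/205 F=1073664/261785 G=46592/12505] → run G
t=15: vr[B=768/205 C=2437632/639805 D=239616/53915 E=768/205 F=1073664/261785 G=51712/12505] → run B
t=16: vr[B=1024/205 C=2437632/639805 D=239616/53915 E=768/205 F=1073664/261785 G=51712/12505] → run E
t=17: vr[B=1024/205 C=2437632/639805 D=239616/53915 E=1024/205 F=1073664/261785 G=51712/12505] → run C
t=18: vr[B=1024/205 C=2647552/639805 D=239616/53915 E=1024/205 F=1073664/261785 G=51712/12505] → run F
t=19: vr[B=1024/205 C=2647552/639805 D=239616/53915 E=1024/205 G=51712/12505] → run G
t=20: vr[B=1024/205 C=2647552/639805 D=239616/53915 E=1024/205 G=56832/12505] → run C
t=21: vr[B=1024/205 C=2857472/639805 D=239616/53915 E=1024/205 G=56832/12505] → run D
t=22: vr[B=1024/205 C=2857472/639805 D=344576/53915 E=1024/205 G=56832/12505] → run C
t=23: vr[B=1024/205 C=3067392/639805 D=344576/53915 E=1024/205 G=56832/12505] → run G
t=24: vr[B=1024/205 C=3067392/639805 D=344576/53915 E=1024/205] → run C
t=25: vr[B=1024/205 D=344576/53915 E=1024/205] → run B
t=26: vr[B=256/41 D=344576/53915 E=1024/205] → run E
t=27: vr[B=256/41 D=344576/53915 E=256/41] → run B
t=28: vr[D=344576/53915 E=256/41] → run E
t=29: vr[D=344576/53915 E=1536/205] → run D
t=30: vr[D=449536/53915 E=1536/205] → run E
t=31: vr[D=449536/53915] → run D
t=32: vr[D=554496/53915] → run D
t=33: vr[D=659456/53915] → run D
t=34: (idle)
t=35: (idle)
t=36: (idle)
t=37: (idle)
t=38: (idle)
t=39: (idle)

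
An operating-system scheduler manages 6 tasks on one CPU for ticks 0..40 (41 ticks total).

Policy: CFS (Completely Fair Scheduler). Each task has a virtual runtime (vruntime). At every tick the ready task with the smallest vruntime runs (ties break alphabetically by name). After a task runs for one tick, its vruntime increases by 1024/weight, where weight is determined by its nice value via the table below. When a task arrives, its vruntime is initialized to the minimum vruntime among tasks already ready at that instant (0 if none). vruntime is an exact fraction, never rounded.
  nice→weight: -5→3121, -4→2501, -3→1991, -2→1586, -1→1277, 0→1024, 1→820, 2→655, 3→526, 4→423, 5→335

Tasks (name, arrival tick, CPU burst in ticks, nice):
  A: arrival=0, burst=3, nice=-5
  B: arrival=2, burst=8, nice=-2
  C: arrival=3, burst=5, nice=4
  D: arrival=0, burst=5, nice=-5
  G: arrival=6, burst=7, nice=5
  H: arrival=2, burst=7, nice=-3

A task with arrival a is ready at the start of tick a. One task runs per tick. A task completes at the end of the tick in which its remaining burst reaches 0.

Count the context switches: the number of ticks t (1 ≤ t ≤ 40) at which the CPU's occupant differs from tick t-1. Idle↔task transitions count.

context switches = 30

t=0: vr[A=0 D=0] → run A
t=1: vr[A=1024/3121 D=0] → run D
t=2: vr[A=1024/3121 B=1024/3121 D=1024/3121 H=1024/3121] → run A
t=3: vr[A=2048/3121 B=1024/3121 C=1024/3121 D=1024/3121 H=1024/3121] → run B
t=4: vr[A=2048/3121 B=2409984/2474953 C=1024/3121 D=1024/3121 H=1024/3121] → run C
t=5: vr[A=2048/3121 B=2409984/2474953 C=3629056/1320183 D=1024/3121 H=1024/3121] → run D
t=6: vr[A=2048/3121 B=2409984/2474953 C=3629056/1320183 D=2048/3121 G=1024/3121 H=1024/3121] → run G
t=7: vr[A=2048/3121 B=2409984/2474953 C=3629056/1320183 D=2048/3121 G=3538944/1045535 H=1024/3121] → run H
t=8: vr[A=2048/3121 B=2409984/2474953 C=3629056/1320183 D=2048/3121 G=3538944/1045535 H=5234688/6213911] → run A
t=9: vr[B=2409984/2474953 C=3629056/1320183 D=2048/3121 G=3538944/1045535 H=5234688/6213911] → run D
t=10: vr[B=2409984/2474953 C=3629056/1320183 D=3072/3121 G=3538944/1045535 H=5234688/6213911] → run H
t=11: vr[B=2409984/2474953 C=3629056/1320183 D=3072/3121 G=3538944/1045535 H=8430592/6213911] → run B
t=12: vr[B=4007936/2474953 C=3629056/1320183 D=3072/3121 G=3538944/1045535 H=8430592/6213911] → run D
t=13: vr[B=4007936/2474953 C=3629056/1320183 D=4096/3121 G=3538944/1045535 H=8430592/6213911] → run D
t=14: vr[B=4007936/2474953 C=3629056/1320183 G=3538944/1045535 H=8430592/6213911] → run H
t=15: vr[B=4007936/2474953 C=3629056/1320183 G=3538944/1045535 H=11626496/6213911] → run B
t=16: vr[B=5605888/2474953 C=3629056/1320183 G=3538944/1045535 H=11626496/6213911] → run H
t=17: vr[B=5605888/2474953 C=3629056/1320183 G=3538944/1045535 H=14822400/6213911] → run B
t=18: vr[B=7203840/2474953 C=3629056/1320183 G=3538944/1045535 H=14822400/6213911] → run H
t=19: vr[B=7203840/2474953 C=3629056/1320183 G=3538944/1045535 H=18018304/6213911] → run C
t=20: vr[B=7203840/2474953 C=6824960/1320183 G=3538944/1045535 H=18018304/6213911] → run H
t=21: vr[B=7203840/2474953 C=6824960/1320183 G=3538944/1045535 H=21214208/6213911] → run B
t=22: vr[B=8801792/2474953 C=6824960/1320183 G=3538944/1045535 H=21214208/6213911] → run G
t=23: vr[B=8801792/2474953 C=6824960/1320183 G=6734848/1045535 H=21214208/6213911] → run H
t=24: vr[B=8801792/2474953 C=6824960/1320183 G=6734848/1045535] → run B
t=25: vr[B=10399744/2474953 C=6824960/1320183 G=6734848/1045535] → run B
t=26: vr[B=11997696/2474953 C=6824960/1320183 G=6734848/1045535] → run B
t=27: vr[C=6824960/1320183 G=6734848/1045535] → run C
t=28: vr[C=3340288/440061 G=6734848/1045535] → run G
t=29: vr[C=3340288/440061 G=9930752/1045535] → run C
t=30: vr[C=13216768/1320183 G=9930752/1045535] → run G
t=31: vr[C=13216768/1320183 G=13126656/1045535] → run C
t=32: vr[G=13126656/1045535] → run G
t=33: vr[G=3264512/209107] → run G
t=34: vr[G=19518464/1045535] → run G
t=35: (idle)
t=36: (idle)
t=37: (idle)
t=38: (idle)
t=39: (idle)
t=40: (idle)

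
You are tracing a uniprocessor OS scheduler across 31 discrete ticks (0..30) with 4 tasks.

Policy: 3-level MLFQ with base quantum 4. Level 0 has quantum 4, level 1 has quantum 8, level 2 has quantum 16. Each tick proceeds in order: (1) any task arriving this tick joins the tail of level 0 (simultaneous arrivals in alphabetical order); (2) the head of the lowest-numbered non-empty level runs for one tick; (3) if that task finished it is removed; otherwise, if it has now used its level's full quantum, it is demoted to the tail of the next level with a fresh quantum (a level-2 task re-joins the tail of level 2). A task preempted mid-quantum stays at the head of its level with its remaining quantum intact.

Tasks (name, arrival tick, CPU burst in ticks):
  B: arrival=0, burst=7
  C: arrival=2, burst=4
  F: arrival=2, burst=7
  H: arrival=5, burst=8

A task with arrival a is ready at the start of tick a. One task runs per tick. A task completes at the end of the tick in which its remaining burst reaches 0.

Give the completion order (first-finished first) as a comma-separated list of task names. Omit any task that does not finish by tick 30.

completion order = C, B, F, H

t=0: L0/L1/L2 = B/-/- → run B
t=1: L0/L1/L2 = B/-/- → run B
t=2: L0/L1/L2 = BCF/-/- → run B
t=3: L0/L1/L2 = BCF/-/- → run B
t=4: L0/L1/L2 = CF/B/- → run C
t=5: L0/L1/L2 = CFH/B/- → run C
t=6: L0/L1/L2 = CFH/B/- → run C
t=7: L0/L1/L2 = CFH/B/- → run C
t=8: L0/L1/L2 = FH/B/- → run F
t=9: L0/L1/L2 = FH/B/- → run F
t=10: L0/L1/L2 = FH/B/- → run F
t=11: L0/L1/L2 = FH/B/- → run F
t=12: L0/L1/L2 = H/BF/- → run H
t=13: L0/L1/L2 = H/BF/- → run H
t=14: L0/L1/L2 = H/BF/- → run H
t=15: L0/L1/L2 = H/BF/- → run H
t=16: L0/L1/L2 = -/BFH/- → run B
t=17: L0/L1/L2 = -/BFH/- → run B
t=18: L0/L1/L2 = -/BFH/- → run B
t=19: L0/L1/L2 = -/FH/- → run F
t=20: L0/L1/L2 = -/FH/- → run F
t=21: L0/L1/L2 = -/FH/- → run F
t=22: L0/L1/L2 = -/H/- → run H
t=23: L0/L1/L2 = -/H/- → run H
t=24: L0/L1/L2 = -/H/- → run H
t=25: L0/L1/L2 = -/H/- → run H
t=26: (idle)
t=27: (idle)
t=28: (idle)
t=29: (idle)
t=30: (idle)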